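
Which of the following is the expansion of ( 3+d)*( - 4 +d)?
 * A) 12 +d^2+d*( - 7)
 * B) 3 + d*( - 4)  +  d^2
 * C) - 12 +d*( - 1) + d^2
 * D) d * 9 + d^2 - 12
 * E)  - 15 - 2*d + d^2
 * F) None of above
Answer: C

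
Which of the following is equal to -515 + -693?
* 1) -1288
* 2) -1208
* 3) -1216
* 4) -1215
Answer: 2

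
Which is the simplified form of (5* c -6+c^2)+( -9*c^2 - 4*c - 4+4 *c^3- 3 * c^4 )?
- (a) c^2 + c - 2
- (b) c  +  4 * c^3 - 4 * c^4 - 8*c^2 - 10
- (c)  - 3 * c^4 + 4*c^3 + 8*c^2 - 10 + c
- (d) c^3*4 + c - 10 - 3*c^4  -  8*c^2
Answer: d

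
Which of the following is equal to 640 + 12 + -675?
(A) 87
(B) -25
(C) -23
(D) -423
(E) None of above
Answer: C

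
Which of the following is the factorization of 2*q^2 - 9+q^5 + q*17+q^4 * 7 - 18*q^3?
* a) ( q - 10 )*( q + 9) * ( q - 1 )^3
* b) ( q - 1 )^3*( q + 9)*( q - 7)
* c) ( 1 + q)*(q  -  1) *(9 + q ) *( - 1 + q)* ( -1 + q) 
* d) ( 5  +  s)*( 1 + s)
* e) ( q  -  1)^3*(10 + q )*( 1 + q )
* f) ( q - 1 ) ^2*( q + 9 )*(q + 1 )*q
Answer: c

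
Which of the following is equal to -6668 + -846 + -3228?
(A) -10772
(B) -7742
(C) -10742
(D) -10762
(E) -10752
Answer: C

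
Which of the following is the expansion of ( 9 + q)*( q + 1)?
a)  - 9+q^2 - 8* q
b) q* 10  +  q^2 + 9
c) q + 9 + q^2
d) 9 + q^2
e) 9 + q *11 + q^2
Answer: b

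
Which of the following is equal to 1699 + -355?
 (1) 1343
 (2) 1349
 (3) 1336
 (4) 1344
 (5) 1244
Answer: 4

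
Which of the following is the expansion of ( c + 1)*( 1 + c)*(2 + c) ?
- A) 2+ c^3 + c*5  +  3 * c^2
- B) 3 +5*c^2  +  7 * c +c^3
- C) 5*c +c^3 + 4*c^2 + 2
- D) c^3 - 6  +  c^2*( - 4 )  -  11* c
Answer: C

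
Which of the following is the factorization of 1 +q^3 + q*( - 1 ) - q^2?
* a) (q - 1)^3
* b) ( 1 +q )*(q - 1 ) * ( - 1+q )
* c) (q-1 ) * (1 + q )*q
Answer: b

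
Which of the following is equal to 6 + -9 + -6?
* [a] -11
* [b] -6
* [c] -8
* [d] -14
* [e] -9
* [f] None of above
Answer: e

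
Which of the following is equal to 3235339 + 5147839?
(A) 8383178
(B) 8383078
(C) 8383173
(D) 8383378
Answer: A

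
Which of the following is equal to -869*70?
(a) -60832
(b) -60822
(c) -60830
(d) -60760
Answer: c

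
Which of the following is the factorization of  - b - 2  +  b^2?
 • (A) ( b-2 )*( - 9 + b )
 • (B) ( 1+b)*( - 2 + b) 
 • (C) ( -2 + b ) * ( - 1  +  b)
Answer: B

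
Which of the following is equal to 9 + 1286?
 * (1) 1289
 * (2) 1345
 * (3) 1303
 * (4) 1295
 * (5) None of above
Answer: 4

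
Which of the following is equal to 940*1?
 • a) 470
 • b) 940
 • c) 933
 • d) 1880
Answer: b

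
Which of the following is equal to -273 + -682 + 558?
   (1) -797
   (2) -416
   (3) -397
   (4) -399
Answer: 3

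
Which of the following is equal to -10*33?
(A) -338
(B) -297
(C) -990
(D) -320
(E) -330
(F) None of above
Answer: E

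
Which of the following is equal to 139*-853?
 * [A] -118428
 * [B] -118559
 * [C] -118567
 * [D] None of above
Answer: C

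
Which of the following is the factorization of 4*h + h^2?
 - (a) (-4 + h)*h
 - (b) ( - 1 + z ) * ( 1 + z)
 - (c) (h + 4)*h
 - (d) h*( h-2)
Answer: c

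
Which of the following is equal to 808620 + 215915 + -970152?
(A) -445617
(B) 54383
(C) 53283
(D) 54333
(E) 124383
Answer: B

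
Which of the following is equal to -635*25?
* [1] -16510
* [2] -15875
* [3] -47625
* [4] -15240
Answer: 2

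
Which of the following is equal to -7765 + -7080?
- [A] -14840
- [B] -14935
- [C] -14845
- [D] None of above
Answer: C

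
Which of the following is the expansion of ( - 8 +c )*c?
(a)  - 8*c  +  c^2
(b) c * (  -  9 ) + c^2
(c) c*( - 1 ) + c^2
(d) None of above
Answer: a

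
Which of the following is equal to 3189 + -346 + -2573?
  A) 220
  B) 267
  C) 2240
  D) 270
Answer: D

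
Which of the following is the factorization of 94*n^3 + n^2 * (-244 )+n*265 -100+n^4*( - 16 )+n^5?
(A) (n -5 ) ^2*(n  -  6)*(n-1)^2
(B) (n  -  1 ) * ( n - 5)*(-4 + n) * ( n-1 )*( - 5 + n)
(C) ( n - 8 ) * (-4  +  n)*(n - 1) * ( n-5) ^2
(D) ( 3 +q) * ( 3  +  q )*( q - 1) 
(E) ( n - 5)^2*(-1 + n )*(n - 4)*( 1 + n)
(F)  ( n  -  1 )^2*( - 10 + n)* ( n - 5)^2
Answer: B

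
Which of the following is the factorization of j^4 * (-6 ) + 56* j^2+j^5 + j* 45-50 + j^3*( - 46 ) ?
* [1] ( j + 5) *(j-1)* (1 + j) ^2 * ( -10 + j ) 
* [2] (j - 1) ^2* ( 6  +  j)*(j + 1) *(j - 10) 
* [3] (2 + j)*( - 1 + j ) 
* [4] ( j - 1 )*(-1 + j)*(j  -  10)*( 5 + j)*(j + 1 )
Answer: 4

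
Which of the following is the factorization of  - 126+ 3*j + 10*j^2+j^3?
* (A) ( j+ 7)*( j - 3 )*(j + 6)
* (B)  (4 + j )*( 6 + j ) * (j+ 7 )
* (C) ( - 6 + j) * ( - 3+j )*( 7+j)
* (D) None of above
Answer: A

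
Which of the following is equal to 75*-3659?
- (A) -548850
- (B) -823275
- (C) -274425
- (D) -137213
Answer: C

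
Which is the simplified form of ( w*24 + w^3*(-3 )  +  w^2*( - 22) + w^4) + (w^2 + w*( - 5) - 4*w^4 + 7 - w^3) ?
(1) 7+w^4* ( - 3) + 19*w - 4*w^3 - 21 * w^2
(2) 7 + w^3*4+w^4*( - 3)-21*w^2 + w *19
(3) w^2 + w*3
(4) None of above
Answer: 1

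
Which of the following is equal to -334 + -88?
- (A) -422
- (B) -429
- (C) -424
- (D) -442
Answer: A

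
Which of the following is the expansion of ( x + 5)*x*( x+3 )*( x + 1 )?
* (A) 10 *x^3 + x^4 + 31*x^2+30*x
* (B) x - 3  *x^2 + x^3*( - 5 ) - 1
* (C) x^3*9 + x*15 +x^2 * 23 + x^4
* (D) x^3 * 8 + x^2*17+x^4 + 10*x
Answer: C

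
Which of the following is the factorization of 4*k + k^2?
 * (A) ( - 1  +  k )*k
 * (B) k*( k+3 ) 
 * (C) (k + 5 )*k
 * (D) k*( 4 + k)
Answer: D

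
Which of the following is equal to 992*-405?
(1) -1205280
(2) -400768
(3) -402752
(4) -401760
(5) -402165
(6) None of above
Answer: 4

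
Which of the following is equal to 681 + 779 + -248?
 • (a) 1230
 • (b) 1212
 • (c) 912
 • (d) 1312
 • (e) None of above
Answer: b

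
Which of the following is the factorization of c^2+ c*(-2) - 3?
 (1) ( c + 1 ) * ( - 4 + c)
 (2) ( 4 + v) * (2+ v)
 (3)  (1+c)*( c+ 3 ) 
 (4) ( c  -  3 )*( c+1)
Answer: 4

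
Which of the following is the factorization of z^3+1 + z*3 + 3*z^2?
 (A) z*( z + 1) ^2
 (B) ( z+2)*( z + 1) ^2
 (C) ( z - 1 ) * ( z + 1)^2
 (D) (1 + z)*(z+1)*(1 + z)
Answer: D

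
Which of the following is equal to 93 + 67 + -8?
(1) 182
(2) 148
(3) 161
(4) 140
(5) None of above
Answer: 5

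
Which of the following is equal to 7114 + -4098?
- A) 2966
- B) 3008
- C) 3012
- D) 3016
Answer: D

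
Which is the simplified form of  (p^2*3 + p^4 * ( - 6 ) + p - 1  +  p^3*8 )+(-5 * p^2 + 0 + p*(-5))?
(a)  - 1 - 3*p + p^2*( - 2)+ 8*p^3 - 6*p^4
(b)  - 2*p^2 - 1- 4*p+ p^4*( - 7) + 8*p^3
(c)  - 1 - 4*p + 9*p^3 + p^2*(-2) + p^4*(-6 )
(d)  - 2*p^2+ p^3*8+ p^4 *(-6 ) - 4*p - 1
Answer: d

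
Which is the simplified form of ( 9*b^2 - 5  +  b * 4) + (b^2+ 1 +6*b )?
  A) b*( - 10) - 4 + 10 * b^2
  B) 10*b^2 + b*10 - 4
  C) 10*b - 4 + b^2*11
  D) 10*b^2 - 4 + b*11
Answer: B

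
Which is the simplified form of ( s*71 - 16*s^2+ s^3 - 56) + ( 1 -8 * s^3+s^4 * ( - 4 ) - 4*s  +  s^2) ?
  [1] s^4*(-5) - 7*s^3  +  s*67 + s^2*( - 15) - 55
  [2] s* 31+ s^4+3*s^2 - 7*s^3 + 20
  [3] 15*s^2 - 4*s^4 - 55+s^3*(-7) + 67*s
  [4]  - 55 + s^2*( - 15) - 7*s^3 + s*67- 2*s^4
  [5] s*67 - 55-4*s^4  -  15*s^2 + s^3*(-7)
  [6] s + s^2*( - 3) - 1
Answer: 5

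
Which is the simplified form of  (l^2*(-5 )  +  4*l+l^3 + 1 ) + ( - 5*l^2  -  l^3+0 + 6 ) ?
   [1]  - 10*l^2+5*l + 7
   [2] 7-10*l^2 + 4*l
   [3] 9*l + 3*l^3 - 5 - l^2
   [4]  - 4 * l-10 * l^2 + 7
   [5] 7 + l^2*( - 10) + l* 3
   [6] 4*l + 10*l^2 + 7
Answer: 2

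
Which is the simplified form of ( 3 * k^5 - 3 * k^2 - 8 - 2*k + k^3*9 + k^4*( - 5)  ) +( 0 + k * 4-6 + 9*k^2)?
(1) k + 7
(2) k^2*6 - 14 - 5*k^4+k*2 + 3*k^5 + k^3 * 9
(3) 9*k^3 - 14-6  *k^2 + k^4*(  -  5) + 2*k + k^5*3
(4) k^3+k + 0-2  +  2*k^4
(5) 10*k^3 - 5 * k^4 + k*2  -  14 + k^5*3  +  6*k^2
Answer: 2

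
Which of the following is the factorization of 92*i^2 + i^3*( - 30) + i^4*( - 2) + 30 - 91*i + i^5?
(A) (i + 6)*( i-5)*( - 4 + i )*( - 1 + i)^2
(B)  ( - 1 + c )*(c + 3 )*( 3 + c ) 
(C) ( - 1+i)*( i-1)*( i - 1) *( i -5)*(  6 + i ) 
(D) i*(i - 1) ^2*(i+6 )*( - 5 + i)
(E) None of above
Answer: C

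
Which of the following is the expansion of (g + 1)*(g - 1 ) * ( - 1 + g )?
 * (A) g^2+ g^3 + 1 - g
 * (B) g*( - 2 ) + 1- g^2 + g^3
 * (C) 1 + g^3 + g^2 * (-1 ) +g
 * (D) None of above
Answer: D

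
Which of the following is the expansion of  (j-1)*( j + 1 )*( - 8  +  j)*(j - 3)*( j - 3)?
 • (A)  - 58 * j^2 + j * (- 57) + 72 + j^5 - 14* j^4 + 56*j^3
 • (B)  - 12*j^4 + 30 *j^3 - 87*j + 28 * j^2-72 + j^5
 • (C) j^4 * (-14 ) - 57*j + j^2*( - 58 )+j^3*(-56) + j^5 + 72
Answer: A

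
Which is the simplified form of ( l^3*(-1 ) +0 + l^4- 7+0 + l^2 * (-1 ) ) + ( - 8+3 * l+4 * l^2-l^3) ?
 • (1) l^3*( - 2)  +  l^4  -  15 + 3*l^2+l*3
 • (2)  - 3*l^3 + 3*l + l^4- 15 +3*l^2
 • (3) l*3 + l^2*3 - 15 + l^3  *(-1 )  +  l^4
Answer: 1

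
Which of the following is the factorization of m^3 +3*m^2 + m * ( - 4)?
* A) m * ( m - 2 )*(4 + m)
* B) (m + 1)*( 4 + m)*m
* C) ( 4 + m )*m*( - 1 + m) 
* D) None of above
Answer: C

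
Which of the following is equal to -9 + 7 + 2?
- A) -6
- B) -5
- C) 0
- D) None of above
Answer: C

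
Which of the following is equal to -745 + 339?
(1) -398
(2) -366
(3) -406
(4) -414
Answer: 3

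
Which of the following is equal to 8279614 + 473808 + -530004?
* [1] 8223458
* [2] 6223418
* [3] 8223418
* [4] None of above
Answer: 3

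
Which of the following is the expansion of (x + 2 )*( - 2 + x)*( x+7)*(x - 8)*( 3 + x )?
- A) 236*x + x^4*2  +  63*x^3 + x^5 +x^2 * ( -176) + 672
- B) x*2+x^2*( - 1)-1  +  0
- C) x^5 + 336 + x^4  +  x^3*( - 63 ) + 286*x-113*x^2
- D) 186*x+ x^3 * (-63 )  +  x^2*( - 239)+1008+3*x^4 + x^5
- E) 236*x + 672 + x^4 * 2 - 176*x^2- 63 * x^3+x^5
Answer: E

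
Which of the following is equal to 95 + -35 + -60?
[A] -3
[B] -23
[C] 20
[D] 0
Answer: D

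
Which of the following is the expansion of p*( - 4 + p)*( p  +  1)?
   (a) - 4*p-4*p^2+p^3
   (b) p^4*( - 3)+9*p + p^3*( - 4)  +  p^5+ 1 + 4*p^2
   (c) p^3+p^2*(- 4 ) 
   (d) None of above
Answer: d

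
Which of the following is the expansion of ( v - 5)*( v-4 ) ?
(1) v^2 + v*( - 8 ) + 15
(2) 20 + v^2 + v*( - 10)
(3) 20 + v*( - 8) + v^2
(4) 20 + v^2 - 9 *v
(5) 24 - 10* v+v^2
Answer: 4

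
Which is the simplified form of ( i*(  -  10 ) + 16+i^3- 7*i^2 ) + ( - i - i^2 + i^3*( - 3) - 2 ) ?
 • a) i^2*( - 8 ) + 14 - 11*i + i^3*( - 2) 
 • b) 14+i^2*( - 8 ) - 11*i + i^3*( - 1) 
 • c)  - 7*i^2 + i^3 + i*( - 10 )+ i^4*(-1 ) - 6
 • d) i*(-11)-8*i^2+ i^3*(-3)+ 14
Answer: a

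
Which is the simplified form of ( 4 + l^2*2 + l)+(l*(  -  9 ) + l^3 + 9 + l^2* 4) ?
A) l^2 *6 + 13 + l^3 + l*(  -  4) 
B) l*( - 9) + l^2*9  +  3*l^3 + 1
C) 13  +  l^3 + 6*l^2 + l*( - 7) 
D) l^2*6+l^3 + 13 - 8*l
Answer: D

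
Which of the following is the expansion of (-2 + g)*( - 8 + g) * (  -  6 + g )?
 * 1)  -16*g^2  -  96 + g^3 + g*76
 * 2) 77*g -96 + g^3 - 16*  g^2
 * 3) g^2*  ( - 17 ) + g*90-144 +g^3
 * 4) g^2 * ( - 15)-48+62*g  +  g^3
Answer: 1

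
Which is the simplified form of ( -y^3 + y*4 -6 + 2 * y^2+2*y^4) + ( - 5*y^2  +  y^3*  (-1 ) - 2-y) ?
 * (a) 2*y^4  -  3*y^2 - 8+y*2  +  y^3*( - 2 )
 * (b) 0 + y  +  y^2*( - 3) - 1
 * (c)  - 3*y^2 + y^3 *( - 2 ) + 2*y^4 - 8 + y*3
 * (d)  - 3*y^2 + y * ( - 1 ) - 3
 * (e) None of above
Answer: c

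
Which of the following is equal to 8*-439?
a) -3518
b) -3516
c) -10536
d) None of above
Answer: d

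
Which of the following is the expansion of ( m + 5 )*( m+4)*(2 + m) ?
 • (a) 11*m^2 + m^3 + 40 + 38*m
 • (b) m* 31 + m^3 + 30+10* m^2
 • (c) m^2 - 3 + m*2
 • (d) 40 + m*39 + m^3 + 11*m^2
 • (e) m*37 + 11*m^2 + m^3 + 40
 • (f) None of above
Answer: a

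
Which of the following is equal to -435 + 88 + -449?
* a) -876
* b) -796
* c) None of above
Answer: b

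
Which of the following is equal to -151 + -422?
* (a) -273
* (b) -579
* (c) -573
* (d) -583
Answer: c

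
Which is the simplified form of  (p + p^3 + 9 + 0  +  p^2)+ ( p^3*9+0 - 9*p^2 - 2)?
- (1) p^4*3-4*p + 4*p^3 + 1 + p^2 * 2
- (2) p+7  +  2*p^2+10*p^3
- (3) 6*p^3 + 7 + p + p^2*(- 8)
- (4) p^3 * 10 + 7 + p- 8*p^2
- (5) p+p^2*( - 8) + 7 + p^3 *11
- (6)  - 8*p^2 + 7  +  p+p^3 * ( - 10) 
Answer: 4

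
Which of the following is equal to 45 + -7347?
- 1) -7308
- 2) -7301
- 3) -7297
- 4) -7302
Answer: 4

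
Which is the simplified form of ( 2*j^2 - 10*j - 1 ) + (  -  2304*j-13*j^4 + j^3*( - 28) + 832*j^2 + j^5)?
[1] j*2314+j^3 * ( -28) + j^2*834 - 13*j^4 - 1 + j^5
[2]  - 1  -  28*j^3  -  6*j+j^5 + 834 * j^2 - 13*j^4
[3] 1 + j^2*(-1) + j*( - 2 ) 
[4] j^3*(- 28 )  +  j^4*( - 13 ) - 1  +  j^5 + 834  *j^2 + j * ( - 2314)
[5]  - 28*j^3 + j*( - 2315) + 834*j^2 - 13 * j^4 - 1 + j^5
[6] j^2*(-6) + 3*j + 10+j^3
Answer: 4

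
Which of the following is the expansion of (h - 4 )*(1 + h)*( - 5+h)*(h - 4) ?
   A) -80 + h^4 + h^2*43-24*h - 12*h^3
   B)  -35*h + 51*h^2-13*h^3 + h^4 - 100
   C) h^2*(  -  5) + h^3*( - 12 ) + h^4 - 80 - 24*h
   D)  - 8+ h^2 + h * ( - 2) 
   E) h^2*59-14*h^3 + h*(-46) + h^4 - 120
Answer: A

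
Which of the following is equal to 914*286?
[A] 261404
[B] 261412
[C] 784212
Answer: A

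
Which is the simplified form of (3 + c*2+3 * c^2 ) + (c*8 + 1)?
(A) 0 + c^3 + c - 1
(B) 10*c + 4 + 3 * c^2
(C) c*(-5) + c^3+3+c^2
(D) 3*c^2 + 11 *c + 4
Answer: B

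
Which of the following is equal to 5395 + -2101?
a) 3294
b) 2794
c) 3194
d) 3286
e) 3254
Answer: a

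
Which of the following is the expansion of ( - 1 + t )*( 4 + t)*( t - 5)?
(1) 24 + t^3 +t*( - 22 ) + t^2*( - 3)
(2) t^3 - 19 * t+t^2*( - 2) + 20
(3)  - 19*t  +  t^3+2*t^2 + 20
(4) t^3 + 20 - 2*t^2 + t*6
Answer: 2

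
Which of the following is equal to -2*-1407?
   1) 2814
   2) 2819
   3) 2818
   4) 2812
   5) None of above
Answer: 1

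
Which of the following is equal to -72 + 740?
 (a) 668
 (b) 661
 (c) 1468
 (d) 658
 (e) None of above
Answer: a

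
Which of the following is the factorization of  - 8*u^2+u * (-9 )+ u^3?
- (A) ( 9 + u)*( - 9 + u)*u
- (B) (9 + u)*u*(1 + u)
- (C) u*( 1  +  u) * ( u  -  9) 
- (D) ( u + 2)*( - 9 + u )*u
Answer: C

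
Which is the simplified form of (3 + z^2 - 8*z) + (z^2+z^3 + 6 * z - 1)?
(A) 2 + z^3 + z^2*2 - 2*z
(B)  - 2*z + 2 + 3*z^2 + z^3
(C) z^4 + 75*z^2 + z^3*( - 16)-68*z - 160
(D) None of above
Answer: A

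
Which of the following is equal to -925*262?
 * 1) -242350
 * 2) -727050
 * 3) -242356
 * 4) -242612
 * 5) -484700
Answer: 1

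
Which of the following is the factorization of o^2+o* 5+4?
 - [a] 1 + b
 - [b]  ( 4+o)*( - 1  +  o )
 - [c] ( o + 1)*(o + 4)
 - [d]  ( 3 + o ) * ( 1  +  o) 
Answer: c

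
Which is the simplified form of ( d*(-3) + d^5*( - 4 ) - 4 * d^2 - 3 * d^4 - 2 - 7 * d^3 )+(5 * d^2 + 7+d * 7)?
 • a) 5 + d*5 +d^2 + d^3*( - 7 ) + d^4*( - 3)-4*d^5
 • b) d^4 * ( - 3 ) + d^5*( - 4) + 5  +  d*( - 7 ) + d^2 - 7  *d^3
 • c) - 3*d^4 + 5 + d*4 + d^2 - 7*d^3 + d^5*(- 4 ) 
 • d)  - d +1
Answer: c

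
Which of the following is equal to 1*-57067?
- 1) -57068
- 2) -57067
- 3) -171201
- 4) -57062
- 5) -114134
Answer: 2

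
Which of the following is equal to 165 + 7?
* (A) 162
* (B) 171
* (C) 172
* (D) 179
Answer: C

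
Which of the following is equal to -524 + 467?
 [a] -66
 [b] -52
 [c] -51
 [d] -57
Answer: d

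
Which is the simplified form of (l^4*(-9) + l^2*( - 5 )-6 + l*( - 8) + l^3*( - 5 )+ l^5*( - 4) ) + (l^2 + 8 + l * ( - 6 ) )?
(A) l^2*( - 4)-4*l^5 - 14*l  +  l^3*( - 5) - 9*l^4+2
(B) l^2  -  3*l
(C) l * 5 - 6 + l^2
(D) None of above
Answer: A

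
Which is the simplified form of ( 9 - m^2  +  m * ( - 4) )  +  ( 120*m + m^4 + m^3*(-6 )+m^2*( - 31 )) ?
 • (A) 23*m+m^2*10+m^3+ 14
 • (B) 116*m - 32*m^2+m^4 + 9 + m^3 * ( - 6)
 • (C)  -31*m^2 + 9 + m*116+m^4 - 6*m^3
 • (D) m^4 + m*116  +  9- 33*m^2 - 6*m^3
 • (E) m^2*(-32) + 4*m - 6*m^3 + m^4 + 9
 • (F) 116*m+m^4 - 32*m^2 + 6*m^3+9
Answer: B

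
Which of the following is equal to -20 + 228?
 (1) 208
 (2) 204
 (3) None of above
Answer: 1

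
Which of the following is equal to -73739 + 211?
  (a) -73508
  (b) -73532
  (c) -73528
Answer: c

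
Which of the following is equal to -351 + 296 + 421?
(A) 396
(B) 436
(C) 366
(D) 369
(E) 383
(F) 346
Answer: C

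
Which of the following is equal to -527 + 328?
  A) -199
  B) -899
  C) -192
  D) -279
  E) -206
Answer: A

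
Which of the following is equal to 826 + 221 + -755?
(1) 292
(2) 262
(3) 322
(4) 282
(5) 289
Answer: 1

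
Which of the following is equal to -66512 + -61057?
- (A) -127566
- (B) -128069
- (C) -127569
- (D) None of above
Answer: C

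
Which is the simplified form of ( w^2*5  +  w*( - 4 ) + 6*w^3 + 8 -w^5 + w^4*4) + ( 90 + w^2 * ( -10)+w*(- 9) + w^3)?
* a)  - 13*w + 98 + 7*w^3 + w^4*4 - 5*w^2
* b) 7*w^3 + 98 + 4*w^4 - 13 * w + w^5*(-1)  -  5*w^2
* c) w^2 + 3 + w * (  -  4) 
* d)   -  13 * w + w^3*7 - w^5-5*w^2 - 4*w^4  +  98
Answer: b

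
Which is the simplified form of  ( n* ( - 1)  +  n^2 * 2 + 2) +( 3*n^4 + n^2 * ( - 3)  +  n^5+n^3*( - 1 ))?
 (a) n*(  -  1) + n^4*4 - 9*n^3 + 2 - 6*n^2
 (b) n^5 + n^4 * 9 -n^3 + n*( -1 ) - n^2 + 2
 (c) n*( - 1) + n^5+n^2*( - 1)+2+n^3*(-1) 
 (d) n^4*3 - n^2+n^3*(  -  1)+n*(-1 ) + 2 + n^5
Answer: d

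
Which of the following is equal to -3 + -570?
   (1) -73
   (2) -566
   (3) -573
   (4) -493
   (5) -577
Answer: 3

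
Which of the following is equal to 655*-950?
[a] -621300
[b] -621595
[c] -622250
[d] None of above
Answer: c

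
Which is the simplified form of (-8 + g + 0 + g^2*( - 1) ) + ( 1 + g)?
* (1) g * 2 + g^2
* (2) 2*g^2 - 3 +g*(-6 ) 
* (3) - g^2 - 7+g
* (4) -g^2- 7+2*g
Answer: 4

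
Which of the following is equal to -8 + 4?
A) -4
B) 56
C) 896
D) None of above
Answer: A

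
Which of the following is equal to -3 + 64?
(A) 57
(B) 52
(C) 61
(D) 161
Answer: C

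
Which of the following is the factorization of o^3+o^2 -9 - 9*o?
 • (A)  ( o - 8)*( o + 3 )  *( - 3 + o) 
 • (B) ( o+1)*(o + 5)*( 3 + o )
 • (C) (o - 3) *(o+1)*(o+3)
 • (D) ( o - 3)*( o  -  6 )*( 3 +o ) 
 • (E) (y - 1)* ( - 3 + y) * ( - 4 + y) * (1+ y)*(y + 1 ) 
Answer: C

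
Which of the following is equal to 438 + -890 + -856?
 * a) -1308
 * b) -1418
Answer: a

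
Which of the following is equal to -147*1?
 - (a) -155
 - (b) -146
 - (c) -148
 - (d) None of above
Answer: d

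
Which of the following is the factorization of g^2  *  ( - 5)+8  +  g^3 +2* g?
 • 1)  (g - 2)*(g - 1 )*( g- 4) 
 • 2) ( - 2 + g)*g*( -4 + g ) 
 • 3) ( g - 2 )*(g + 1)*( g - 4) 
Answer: 3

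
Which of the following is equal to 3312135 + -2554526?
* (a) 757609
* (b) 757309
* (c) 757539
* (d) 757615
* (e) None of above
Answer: a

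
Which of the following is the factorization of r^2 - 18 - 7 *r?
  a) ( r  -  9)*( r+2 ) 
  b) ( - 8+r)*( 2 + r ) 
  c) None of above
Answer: a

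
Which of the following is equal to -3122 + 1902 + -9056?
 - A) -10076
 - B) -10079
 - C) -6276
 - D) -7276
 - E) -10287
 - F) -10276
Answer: F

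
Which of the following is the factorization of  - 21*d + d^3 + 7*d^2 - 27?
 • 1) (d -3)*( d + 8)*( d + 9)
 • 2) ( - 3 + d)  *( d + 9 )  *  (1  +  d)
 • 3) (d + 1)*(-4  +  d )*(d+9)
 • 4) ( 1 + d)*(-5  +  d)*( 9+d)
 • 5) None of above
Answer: 2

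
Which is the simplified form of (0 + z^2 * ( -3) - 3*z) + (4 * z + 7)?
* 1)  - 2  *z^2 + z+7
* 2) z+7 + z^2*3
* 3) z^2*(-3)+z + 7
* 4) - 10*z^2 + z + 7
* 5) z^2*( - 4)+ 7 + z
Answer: 3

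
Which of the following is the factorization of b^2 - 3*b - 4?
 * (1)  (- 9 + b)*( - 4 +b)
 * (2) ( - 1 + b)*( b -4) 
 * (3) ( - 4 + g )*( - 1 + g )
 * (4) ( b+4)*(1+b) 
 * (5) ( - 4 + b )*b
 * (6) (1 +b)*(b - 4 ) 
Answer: 6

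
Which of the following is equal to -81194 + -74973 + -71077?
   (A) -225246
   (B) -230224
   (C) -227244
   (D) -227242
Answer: C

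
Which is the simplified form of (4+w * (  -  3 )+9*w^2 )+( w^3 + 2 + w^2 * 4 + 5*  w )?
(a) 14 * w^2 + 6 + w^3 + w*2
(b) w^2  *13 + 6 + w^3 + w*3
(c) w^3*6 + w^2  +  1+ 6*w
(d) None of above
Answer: d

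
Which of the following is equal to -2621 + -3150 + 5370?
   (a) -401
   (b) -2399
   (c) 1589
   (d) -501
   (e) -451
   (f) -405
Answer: a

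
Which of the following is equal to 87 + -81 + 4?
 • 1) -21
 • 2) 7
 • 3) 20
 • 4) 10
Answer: 4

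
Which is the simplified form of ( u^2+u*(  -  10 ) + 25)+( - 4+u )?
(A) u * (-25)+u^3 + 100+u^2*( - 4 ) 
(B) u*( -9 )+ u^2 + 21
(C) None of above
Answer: B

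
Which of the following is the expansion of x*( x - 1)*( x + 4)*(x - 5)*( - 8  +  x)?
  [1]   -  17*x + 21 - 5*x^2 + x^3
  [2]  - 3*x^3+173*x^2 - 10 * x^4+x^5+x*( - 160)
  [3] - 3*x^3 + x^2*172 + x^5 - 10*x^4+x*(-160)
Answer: 3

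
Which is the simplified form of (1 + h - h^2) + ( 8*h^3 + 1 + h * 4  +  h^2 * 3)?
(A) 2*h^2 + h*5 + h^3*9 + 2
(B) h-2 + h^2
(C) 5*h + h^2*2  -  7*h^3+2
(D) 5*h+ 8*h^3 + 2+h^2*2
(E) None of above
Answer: D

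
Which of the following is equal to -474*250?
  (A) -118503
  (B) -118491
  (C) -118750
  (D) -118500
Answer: D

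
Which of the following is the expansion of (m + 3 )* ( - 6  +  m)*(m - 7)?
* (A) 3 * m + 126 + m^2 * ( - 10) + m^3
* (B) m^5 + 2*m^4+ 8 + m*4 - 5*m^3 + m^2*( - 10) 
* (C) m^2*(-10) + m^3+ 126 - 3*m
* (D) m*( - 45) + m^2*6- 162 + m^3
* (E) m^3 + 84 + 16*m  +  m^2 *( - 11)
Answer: A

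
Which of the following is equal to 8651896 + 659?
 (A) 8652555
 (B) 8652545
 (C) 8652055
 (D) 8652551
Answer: A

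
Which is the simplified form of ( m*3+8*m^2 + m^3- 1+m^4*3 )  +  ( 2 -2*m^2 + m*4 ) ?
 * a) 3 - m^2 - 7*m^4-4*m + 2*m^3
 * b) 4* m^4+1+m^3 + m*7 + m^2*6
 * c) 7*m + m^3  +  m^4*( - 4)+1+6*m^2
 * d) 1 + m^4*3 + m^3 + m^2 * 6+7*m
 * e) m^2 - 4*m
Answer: d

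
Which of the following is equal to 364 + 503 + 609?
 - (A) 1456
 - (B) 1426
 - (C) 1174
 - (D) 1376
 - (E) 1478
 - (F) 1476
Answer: F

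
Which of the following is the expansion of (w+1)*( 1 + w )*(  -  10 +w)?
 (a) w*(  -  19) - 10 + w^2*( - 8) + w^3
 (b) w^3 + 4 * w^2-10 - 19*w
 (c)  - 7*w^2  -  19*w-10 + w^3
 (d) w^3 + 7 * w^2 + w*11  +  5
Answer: a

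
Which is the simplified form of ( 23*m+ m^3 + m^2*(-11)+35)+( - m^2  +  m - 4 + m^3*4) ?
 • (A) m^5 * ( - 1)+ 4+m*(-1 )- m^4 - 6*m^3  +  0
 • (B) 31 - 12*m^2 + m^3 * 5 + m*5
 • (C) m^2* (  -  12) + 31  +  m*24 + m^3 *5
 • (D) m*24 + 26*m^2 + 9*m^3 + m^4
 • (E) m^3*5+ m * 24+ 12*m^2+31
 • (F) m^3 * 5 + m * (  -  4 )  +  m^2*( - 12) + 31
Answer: C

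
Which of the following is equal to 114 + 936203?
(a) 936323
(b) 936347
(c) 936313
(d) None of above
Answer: d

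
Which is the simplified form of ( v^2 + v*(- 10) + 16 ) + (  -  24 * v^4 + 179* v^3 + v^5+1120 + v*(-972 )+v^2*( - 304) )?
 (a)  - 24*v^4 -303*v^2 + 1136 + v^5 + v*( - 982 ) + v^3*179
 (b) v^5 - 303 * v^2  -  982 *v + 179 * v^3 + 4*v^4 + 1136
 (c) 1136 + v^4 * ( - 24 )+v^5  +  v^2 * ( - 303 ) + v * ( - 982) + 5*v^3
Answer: a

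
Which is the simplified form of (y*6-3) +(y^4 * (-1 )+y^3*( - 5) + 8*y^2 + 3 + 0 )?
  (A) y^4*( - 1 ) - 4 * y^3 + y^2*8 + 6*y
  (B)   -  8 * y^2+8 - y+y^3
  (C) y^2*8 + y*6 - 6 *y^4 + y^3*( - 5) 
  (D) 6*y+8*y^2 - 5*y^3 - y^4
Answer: D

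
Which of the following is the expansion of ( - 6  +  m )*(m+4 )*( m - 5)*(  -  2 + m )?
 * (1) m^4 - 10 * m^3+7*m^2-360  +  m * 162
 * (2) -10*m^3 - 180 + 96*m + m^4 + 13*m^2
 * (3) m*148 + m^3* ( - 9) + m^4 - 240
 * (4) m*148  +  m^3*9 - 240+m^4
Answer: 3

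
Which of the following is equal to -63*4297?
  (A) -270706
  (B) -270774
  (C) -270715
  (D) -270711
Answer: D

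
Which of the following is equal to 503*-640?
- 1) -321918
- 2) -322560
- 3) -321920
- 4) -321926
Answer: 3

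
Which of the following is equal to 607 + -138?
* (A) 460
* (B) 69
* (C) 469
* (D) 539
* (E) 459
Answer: C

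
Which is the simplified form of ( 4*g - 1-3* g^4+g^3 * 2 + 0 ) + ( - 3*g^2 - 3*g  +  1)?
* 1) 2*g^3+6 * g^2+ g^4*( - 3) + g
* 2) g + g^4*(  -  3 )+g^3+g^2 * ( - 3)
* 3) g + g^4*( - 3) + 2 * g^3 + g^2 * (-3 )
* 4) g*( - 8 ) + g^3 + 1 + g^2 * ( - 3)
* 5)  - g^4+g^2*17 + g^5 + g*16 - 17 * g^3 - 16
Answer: 3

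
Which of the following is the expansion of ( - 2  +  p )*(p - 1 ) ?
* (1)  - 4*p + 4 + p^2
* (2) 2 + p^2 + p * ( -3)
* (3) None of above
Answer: 2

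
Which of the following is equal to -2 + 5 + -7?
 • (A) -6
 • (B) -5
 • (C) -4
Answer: C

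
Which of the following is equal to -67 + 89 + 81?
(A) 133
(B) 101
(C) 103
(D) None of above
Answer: C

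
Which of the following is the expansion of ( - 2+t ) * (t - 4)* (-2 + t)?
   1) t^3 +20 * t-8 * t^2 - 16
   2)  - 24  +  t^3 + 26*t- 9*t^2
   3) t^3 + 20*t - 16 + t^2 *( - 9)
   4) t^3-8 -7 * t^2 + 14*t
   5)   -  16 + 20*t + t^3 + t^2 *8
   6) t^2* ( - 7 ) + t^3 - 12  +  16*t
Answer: 1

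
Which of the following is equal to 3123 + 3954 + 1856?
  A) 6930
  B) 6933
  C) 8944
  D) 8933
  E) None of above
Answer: D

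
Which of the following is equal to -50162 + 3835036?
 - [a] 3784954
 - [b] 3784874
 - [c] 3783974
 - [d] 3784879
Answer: b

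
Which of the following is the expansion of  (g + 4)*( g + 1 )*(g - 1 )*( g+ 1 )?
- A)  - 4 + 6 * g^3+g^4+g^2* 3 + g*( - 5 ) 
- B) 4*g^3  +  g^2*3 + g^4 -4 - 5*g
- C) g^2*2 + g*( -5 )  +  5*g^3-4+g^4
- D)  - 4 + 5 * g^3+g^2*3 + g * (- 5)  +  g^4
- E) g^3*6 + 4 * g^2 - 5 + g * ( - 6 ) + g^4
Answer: D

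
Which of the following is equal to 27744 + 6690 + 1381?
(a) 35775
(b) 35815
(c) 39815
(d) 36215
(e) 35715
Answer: b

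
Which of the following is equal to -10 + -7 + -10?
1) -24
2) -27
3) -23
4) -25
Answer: 2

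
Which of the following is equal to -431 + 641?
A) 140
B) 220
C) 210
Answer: C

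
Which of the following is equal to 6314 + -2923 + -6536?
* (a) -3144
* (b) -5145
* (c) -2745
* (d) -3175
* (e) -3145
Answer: e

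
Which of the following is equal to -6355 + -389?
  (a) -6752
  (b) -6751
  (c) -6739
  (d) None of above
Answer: d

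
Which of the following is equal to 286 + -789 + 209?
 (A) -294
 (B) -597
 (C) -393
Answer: A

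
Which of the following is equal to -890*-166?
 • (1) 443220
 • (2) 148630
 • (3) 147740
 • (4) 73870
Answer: 3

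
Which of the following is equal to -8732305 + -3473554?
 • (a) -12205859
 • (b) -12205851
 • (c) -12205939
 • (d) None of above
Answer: a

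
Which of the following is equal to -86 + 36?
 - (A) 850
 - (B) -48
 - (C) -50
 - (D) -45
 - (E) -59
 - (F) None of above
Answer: C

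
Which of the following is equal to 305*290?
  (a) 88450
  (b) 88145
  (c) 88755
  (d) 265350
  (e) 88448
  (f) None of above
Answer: a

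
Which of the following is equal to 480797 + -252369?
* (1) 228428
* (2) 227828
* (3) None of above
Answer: 1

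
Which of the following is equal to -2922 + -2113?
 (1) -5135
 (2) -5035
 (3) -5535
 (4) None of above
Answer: 2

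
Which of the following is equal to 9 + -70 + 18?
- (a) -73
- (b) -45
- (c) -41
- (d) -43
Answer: d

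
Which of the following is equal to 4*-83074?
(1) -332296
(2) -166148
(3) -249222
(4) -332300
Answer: 1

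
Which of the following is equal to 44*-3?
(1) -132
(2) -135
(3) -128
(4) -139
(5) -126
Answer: 1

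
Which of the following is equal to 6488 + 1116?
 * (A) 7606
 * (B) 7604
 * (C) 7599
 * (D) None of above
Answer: B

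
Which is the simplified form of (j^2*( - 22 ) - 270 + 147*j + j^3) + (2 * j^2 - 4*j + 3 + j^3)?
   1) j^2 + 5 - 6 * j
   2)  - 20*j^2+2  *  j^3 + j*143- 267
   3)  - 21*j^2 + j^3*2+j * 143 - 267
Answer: 2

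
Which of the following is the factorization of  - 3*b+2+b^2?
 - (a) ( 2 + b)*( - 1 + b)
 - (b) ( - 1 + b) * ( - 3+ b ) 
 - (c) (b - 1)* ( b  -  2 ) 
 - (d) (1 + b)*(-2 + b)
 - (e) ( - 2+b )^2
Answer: c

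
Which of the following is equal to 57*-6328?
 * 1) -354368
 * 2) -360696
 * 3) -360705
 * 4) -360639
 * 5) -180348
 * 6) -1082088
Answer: 2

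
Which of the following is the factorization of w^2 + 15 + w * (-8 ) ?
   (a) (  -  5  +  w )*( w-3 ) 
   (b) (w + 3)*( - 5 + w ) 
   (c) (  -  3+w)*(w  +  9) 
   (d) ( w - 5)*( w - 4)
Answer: a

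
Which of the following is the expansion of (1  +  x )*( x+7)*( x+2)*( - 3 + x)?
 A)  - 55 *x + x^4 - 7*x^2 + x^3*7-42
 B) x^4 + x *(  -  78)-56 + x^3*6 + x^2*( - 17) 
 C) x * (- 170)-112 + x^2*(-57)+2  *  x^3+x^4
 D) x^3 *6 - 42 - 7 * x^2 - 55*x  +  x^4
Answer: A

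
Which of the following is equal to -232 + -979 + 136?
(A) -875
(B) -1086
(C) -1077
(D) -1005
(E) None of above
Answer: E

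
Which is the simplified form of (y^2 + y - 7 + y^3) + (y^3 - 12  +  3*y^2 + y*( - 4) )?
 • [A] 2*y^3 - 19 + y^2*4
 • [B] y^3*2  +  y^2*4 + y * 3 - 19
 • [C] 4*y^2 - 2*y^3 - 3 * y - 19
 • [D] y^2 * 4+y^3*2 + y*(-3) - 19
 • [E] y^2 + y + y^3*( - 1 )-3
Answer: D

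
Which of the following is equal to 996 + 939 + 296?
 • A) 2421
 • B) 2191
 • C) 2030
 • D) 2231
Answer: D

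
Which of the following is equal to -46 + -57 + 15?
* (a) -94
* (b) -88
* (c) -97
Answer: b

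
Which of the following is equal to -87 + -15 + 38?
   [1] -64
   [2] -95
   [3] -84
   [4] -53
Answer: 1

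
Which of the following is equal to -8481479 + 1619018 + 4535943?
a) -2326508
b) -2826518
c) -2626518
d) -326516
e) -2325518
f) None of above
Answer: f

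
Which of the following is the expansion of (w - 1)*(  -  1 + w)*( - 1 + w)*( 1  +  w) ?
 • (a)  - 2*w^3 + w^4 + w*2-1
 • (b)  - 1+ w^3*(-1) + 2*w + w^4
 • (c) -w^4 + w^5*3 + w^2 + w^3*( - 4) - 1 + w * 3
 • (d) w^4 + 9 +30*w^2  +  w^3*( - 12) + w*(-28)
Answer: a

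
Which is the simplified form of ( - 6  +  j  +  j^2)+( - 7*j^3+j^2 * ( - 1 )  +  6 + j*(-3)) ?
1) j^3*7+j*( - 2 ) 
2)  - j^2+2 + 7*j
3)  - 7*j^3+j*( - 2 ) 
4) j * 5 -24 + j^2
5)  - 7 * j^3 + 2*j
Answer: 3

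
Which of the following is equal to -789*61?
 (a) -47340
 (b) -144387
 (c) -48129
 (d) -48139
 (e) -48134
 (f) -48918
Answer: c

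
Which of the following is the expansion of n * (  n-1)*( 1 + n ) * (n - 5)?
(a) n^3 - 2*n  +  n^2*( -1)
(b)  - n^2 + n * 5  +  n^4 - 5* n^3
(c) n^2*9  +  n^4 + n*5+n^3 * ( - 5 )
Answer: b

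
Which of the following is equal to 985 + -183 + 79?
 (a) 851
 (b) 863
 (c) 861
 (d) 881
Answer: d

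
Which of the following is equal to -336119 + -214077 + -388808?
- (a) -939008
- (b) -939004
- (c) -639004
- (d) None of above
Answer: b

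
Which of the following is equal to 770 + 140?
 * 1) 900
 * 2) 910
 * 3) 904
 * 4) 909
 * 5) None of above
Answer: 2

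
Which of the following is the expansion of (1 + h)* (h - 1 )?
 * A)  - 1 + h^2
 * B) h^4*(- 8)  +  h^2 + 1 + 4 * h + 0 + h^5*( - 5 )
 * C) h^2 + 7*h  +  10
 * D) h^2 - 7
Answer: A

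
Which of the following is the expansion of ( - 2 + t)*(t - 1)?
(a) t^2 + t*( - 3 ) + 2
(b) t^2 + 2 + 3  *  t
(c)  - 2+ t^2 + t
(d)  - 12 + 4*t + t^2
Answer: a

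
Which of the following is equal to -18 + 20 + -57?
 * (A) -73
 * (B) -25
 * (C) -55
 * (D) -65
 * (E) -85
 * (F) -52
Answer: C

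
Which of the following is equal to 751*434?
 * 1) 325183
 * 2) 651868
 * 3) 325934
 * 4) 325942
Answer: 3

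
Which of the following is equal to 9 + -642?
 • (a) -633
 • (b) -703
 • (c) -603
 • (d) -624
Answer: a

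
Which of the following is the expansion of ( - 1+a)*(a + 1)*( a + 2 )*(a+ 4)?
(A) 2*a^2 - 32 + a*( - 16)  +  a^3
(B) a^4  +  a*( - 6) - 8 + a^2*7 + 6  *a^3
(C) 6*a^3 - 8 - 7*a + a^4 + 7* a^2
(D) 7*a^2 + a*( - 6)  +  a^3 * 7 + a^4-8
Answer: B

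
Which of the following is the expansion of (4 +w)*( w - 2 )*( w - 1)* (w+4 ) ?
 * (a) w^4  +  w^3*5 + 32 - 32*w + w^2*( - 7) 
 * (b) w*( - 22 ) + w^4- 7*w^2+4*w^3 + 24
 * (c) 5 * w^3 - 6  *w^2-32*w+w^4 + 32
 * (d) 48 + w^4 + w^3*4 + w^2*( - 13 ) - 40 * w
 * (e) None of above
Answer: c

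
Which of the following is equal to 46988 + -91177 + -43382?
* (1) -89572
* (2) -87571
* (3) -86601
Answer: 2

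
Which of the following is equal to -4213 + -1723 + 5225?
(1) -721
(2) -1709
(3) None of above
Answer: 3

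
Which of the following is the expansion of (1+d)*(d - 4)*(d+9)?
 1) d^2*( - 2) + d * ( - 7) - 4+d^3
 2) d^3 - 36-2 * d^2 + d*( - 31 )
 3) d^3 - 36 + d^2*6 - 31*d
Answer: 3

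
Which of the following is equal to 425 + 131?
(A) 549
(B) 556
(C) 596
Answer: B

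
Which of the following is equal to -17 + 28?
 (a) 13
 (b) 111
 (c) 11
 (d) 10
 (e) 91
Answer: c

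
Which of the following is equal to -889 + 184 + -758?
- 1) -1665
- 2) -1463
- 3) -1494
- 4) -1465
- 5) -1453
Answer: 2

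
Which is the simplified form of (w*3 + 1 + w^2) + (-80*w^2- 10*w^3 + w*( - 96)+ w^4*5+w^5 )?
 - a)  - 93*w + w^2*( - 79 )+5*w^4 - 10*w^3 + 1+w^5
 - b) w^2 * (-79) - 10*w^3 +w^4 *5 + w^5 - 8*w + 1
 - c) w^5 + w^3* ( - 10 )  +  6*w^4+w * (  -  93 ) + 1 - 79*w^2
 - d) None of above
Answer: a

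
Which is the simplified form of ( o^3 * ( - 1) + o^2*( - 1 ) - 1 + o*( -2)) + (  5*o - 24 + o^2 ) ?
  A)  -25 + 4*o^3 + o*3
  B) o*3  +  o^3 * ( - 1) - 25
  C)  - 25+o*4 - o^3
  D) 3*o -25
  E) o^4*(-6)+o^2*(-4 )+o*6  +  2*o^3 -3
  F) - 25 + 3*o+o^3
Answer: B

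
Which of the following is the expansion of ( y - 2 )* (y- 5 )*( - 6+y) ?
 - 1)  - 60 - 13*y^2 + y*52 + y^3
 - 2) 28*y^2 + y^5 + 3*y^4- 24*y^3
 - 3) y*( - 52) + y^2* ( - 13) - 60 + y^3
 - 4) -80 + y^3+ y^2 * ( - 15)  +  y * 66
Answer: 1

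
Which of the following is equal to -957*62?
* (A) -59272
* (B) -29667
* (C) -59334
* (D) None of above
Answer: C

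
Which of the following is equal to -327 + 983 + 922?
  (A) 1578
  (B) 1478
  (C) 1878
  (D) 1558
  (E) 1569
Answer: A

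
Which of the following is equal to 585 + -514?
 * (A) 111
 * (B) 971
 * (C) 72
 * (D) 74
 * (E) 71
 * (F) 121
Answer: E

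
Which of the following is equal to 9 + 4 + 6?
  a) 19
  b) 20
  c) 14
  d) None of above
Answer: a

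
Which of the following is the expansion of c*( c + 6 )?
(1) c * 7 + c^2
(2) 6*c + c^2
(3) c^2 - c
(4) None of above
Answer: 2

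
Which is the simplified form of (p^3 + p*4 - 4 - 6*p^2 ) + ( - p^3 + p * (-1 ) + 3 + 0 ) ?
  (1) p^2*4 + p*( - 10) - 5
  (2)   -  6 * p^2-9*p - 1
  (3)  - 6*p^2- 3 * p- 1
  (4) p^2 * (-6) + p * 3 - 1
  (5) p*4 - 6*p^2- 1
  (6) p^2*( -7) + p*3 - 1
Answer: 4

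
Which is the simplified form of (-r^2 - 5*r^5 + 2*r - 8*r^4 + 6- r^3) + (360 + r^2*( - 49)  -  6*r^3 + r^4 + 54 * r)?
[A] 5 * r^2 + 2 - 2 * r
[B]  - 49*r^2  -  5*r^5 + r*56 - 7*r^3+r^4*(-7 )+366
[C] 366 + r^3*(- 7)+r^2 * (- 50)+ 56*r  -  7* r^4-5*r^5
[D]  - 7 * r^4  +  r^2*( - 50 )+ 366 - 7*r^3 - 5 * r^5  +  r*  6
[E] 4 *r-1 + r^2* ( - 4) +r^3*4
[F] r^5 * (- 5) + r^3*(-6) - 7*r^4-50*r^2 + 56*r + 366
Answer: C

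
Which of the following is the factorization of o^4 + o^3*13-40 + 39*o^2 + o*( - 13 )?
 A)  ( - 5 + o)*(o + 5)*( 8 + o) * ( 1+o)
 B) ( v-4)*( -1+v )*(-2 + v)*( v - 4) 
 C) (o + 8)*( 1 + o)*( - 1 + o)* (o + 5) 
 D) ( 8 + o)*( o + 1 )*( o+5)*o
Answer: C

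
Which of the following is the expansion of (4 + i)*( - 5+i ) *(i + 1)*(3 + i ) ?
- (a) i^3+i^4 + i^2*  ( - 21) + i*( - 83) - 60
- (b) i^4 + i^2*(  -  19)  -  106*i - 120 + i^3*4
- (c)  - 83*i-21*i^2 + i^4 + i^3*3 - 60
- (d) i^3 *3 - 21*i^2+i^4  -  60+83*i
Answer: c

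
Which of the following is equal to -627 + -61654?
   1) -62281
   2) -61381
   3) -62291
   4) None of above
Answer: 1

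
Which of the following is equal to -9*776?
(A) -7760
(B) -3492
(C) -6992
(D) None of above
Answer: D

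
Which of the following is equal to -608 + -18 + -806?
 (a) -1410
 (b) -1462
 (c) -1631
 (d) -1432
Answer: d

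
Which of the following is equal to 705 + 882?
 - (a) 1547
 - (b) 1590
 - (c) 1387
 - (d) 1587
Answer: d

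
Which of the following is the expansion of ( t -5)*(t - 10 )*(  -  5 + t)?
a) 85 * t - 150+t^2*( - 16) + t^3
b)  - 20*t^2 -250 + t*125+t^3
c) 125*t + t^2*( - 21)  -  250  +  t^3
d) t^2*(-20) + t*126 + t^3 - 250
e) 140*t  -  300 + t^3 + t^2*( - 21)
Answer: b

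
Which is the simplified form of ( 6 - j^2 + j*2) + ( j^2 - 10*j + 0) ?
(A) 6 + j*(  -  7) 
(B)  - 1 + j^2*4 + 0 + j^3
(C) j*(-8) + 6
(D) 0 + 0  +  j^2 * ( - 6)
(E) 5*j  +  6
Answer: C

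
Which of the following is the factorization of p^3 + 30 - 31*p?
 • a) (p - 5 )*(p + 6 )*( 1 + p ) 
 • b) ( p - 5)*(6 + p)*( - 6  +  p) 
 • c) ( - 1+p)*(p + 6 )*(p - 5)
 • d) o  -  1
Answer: c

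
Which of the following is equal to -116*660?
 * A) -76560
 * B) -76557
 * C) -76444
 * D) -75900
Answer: A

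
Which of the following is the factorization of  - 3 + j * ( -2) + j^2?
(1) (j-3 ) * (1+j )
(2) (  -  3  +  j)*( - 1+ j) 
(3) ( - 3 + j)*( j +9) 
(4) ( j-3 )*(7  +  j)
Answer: 1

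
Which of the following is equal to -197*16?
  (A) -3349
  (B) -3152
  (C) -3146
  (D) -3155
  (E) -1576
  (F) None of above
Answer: B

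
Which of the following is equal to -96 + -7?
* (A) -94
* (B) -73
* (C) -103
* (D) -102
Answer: C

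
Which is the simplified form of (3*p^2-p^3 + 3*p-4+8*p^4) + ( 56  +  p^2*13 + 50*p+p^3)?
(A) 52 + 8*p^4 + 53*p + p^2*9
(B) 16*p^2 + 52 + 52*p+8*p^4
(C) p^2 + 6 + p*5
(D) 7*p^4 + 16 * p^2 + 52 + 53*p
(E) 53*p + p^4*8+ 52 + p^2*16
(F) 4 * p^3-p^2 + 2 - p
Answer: E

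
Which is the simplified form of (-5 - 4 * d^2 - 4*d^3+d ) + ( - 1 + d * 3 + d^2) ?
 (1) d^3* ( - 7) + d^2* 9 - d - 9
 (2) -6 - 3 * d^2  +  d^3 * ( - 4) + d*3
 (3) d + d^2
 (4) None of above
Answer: 4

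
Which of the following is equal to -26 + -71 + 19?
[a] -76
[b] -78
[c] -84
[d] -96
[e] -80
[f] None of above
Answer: b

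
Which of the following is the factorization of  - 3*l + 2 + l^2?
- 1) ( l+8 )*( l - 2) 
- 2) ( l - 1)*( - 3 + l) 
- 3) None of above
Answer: 3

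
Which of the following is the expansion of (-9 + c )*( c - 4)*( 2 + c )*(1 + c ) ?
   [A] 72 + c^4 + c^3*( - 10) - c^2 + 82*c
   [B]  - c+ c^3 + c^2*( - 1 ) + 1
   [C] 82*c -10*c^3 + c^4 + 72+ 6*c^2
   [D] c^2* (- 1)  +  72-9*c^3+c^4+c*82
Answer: A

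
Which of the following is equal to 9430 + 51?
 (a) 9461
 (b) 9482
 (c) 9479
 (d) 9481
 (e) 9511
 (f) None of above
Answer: d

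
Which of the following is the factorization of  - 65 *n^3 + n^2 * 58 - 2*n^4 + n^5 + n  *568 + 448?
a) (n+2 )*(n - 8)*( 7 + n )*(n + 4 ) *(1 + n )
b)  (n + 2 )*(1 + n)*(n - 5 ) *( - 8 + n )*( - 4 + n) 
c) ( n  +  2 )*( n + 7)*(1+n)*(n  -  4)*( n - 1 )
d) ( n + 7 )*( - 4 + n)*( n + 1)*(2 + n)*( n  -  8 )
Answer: d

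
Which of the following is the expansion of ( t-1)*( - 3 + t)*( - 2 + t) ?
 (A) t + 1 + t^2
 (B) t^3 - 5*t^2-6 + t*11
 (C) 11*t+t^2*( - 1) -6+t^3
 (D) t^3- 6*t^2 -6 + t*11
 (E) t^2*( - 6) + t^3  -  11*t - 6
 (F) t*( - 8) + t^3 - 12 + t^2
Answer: D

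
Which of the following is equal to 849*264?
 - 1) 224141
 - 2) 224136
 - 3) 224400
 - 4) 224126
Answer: 2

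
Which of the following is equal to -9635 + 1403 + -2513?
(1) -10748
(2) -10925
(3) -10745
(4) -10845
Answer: 3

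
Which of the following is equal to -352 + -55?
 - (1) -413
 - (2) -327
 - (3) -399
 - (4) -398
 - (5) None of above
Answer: 5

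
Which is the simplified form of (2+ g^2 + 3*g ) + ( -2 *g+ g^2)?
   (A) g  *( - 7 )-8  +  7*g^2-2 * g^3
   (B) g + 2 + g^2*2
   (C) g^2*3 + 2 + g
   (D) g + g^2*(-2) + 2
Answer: B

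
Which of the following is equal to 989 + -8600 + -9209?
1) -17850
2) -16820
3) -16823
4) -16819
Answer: 2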